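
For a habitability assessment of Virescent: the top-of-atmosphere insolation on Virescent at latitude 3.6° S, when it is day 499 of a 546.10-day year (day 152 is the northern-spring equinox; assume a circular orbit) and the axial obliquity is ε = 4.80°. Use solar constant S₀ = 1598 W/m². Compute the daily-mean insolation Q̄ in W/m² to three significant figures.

Solar longitude: λ_s = 360° × (499 − 152)/546.10 = 228.749°.
sin δ = sin 4.80° × sin 228.749° = -0.06291, so δ = -3.607°.
cos H₀ = −tan(-3.6°) tan(-3.607°) = -0.0040, H₀ = 1.5748 rad.
Bracket: H₀ sin φ sin δ + cos φ cos δ sin H₀ = 1.5748×-0.06279×-0.06291 + 0.99803×0.99802×0.99999 = 0.006221 + 0.996044 = 1.002265.
Q̄ = (S₀/π) × [bracket] = (1598/π) × 1.002265 = 509.8 W/m².

Q̄ ≈ 510 W/m²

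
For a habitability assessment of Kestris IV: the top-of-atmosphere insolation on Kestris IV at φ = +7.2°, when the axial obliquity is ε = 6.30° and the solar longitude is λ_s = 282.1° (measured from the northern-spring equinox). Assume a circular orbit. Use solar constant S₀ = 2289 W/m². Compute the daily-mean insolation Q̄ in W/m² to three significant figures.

Solar declination: sin δ = sin ε · sin λ_s = sin 6.30° × sin 282.1° = -0.10730, so δ = -6.159°.
cos H₀ = −tan(+7.2°) tan(-6.159°) = 0.0136, H₀ = 1.5572 rad.
Bracket: H₀ sin φ sin δ + cos φ cos δ sin H₀ = 1.5572×0.12533×-0.10730 + 0.99211×0.99423×0.99991 = -0.020941 + 0.986297 = 0.965356.
Q̄ = (S₀/π) × [bracket] = (2289/π) × 0.965356 = 703.4 W/m².

Q̄ ≈ 703 W/m²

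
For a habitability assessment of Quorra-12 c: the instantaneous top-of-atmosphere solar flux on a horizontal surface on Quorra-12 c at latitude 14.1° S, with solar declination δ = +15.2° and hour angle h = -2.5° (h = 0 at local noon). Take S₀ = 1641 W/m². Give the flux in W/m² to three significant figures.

cos θ_z = sin φ sin δ + cos φ cos δ cos h = -0.063873 + 0.935052 = 0.871179.
Flux = S₀ · cos θ_z = 1641 × 0.871179 = 1430 W/m².

1.43e+03 W/m²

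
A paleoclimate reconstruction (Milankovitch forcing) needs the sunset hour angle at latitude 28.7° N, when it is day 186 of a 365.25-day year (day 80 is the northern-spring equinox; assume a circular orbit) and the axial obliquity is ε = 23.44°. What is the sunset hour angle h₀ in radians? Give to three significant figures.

h₀ = 1.80 rad

Solar longitude: L_s = 360° × (186 − 80)/365.25 = 104.476°.
sin δ = sin 23.44° × sin 104.476° = 0.38516, so δ = +22.654°.
cos h₀ = −tan ϕ · tan δ = −tan(+28.7°) × tan(+22.654°) = -0.2285, so h₀ = 1.8013 rad = 103.21°.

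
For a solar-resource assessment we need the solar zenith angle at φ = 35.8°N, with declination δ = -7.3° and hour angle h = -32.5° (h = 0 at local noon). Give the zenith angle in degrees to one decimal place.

cos θ_z = sin φ sin δ + cos φ cos δ cos h = -0.074327 + 0.678500 = 0.604173.
θ_z = arccos(0.604173) = 52.8°.

θ_z = 52.8°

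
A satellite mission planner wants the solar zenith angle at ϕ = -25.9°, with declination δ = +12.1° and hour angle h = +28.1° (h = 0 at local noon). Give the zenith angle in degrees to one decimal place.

cos θ_z = sin ϕ sin δ + cos ϕ cos δ cos h = -0.091562 + 0.775895 = 0.684333.
θ_z = arccos(0.684333) = 46.8°.

θ_z = 46.8°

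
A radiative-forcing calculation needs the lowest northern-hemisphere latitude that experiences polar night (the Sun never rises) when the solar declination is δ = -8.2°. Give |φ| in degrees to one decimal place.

Polar night requires cos H₀ = −tan φ tan δ ≥ 1, i.e. tan φ tan δ ≤ −1.
The boundary is |tan φ| · |tan δ| = 1, so |φ| = 90° − |δ| = 90° − 8.2° = 81.8° in the northern hemisphere.

|φ| = 81.8°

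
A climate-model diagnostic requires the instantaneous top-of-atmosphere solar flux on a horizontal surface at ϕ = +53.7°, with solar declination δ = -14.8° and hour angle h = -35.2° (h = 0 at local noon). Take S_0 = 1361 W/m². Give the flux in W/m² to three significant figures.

356 W/m²

cos θ_z = sin ϕ sin δ + cos ϕ cos δ cos h = -0.205871 + 0.467711 = 0.261840.
Flux = S_0 · cos θ_z = 1361 × 0.261840 = 356.4 W/m².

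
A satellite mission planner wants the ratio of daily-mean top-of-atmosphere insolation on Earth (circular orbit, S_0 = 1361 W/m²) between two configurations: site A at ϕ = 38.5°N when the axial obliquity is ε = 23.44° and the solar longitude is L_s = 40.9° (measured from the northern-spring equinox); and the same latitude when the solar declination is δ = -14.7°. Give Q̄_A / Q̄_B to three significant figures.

— Configuration A (ϕ=+38.5°):
Solar declination: sin δ = sin ε · sin L_s = sin 23.44° × sin 40.9° = 0.26045, so δ = +15.097°.
cos h₀ = −tan(+38.5°) tan(+15.097°) = -0.2146, h₀ = 1.7871 rad.
Bracket: h₀ sin ϕ sin δ + cos ϕ cos δ sin h₀ = 1.7871×0.62251×0.26045 + 0.78261×0.96549×0.97671 = 0.289747 + 0.738004 = 1.027751.
Q̄ = (S_0/π) × [bracket] = (1361/π) × 1.027751 = 445.24 W/m².
— Configuration B (ϕ=+38.5°):
cos h₀ = −tan(+38.5°) tan(-14.700°) = 0.2087, h₀ = 1.3606 rad.
Bracket: h₀ sin ϕ sin δ + cos ϕ cos δ sin h₀ = 1.3606×0.62251×-0.25376 + 0.78261×0.96727×0.97798 = -0.214931 + 0.740326 = 0.525395.
Q̄ = (S_0/π) × [bracket] = (1361/π) × 0.525395 = 227.61 W/m².
Ratio Q̄_A / Q̄_B = 445.24 / 227.61 = 1.956.

Q̄_A / Q̄_B ≈ 1.96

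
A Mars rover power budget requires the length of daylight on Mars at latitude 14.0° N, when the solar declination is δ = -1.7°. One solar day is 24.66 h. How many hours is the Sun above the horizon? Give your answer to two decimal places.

cos H₀ = −tan φ · tan δ = −tan(+14.0°) × tan(-1.700°) = 0.0074, so H₀ = 1.5634 rad = 89.58°.
Daylight = 2H₀/(2π) × 24.66 h = (1.5634/π) × 24.66 = 12.27 h.

12.27 h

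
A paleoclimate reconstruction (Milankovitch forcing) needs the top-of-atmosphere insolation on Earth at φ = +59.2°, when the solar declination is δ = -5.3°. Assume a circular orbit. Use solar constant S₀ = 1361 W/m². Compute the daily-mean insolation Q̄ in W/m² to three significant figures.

Q̄ ≈ 170 W/m²

cos H₀ = −tan(+59.2°) tan(-5.300°) = 0.1556, H₀ = 1.4145 rad.
Bracket: H₀ sin φ sin δ + cos φ cos δ sin H₀ = 1.4145×0.85896×-0.09237 + 0.51204×0.99572×0.98782 = -0.112229 + 0.503639 = 0.391410.
Q̄ = (S₀/π) × [bracket] = (1361/π) × 0.391410 = 169.6 W/m².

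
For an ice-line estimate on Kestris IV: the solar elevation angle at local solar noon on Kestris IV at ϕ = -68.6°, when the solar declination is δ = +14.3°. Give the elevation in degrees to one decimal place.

7.1°

At local noon the hour angle is zero, so the zenith angle equals |ϕ − δ| = |-68.6° − (+14.300°)| = 82.900°.
Elevation = 90° − 82.900° = 7.1°.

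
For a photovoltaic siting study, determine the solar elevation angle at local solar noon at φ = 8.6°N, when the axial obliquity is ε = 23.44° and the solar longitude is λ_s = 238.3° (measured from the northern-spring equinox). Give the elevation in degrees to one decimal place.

61.6°

Solar declination: sin δ = sin ε · sin λ_s = sin 23.44° × sin 238.3° = -0.33844, so δ = -19.782°.
At local noon the hour angle is zero, so the zenith angle equals |φ − δ| = |+8.6° − (-19.782°)| = 28.382°.
Elevation = 90° − 28.382° = 61.6°.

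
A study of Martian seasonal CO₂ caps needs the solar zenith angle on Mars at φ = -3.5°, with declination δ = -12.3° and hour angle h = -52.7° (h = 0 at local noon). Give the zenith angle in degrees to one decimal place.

θ_z = 52.8°

cos θ_z = sin φ sin δ + cos φ cos δ cos h = 0.013005 + 0.590974 = 0.603979.
θ_z = arccos(0.603979) = 52.8°.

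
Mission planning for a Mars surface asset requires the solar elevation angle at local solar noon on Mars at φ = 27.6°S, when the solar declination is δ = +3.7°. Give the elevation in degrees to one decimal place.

At local noon the hour angle is zero, so the zenith angle equals |φ − δ| = |-27.6° − (+3.700°)| = 31.300°.
Elevation = 90° − 31.300° = 58.7°.

58.7°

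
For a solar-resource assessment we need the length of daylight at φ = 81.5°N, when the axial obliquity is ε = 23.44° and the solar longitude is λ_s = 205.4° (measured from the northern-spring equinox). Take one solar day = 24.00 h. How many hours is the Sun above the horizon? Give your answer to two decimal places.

Solar declination: sin δ = sin ε · sin λ_s = sin 23.44° × sin 205.4° = -0.17063, so δ = -9.824°.
cos H₀ = −tan φ · tan δ = 1.1587 ≥ 1, so the Sun never rises (polar night) and H₀ = 0.
Daylight = 2H₀/(2π) × 24.00 h = (0.0000/π) × 24.00 = 0.00 h.

0.00 h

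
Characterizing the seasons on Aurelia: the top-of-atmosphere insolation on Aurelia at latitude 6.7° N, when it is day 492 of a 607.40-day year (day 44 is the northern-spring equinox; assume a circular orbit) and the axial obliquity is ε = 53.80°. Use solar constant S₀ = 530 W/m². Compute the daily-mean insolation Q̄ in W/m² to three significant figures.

Q̄ ≈ 75.9 W/m²

Solar longitude: λ_s = 360° × (492 − 44)/607.40 = 265.525°.
sin δ = sin 53.80° × sin 265.525° = -0.80450, so δ = -53.562°.
cos H₀ = −tan(+6.7°) tan(-53.562°) = 0.1591, H₀ = 1.4110 rad.
Bracket: H₀ sin φ sin δ + cos φ cos δ sin H₀ = 1.4110×0.11667×-0.80450 + 0.99317×0.59395×0.98726 = -0.132438 + 0.582378 = 0.449940.
Q̄ = (S₀/π) × [bracket] = (530/π) × 0.449940 = 75.91 W/m².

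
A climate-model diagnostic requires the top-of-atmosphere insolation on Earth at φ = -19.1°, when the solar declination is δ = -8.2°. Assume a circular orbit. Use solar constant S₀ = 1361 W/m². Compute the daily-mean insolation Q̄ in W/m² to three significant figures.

cos H₀ = −tan(-19.1°) tan(-8.200°) = -0.0499, H₀ = 1.6207 rad.
Bracket: H₀ sin φ sin δ + cos φ cos δ sin H₀ = 1.6207×-0.32722×-0.14263 + 0.94495×0.98978×0.99875 = 0.075640 + 0.934123 = 1.009763.
Q̄ = (S₀/π) × [bracket] = (1361/π) × 1.009763 = 437.4 W/m².

Q̄ ≈ 437 W/m²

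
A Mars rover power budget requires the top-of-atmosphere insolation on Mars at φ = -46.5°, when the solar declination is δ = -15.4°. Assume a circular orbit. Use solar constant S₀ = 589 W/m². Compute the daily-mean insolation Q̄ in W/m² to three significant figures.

Q̄ ≈ 186 W/m²

cos H₀ = −tan(-46.5°) tan(-15.400°) = -0.2903, H₀ = 1.8653 rad.
Bracket: H₀ sin φ sin δ + cos φ cos δ sin H₀ = 1.8653×-0.72537×-0.26556 + 0.68835×0.96410×0.95695 = 0.359311 + 0.635069 = 0.994380.
Q̄ = (S₀/π) × [bracket] = (589/π) × 0.994380 = 186.4 W/m².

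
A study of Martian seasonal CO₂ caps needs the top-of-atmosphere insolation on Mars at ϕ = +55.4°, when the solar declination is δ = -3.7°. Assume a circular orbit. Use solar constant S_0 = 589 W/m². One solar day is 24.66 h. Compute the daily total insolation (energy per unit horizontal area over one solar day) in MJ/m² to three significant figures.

cos h₀ = −tan(+55.4°) tan(-3.700°) = 0.0937, h₀ = 1.4769 rad.
Bracket: h₀ sin ϕ sin δ + cos ϕ cos δ sin h₀ = 1.4769×0.82314×-0.06453 + 0.56784×0.99792×0.99560 = -0.078449 + 0.564166 = 0.485717.
Q̄ = (S_0/π) × [bracket] = (589/π) × 0.485717 = 91.064 W/m².
Daily total = Q̄ × 24.66 h × 3600 s/h = 91.064 × 24.66 × 3600 / 10⁶ = 8.084 MJ/m².

8.08 MJ/m²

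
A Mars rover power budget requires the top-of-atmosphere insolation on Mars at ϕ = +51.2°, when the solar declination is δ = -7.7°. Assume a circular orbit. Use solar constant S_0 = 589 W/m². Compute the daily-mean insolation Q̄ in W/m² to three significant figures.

cos h₀ = −tan(+51.2°) tan(-7.700°) = 0.1682, h₀ = 1.4018 rad.
Bracket: h₀ sin ϕ sin δ + cos ϕ cos δ sin h₀ = 1.4018×0.77934×-0.13399 + 0.62660×0.99098×0.98576 = -0.146381 + 0.612106 = 0.465725.
Q̄ = (S_0/π) × [bracket] = (589/π) × 0.465725 = 87.32 W/m².

Q̄ ≈ 87.3 W/m²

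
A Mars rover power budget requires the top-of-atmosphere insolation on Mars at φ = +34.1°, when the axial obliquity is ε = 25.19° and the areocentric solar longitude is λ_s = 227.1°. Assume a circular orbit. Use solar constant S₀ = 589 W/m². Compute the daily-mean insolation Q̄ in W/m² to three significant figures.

Q̄ ≈ 99.7 W/m²

sin δ = sin 25.19° × sin 227.1° = -0.31179, so δ = -18.167°.
cos H₀ = −tan(+34.1°) tan(-18.167°) = 0.2222, H₀ = 1.3468 rad.
Bracket: H₀ sin φ sin δ + cos φ cos δ sin H₀ = 1.3468×0.56064×-0.31179 + 0.82806×0.95015×0.97501 = -0.235423 + 0.767120 = 0.531697.
Q̄ = (S₀/π) × [bracket] = (589/π) × 0.531697 = 99.68 W/m².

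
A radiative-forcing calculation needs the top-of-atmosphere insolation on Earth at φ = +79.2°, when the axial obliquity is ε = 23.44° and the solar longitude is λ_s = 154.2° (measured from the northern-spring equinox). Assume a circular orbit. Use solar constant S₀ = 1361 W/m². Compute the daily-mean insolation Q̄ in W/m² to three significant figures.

Solar declination: sin δ = sin ε · sin λ_s = sin 23.44° × sin 154.2° = 0.17313, so δ = +9.970°.
cos H₀ = −tan(+79.2°) tan(+9.970°) = -0.9215, H₀ = 2.7427 rad.
Bracket: H₀ sin φ sin δ + cos φ cos δ sin H₀ = 2.7427×0.98229×0.17313 + 0.18738×0.98490×0.38839 = 0.466434 + 0.071678 = 0.538112.
Q̄ = (S₀/π) × [bracket] = (1361/π) × 0.538112 = 233.1 W/m².

Q̄ ≈ 233 W/m²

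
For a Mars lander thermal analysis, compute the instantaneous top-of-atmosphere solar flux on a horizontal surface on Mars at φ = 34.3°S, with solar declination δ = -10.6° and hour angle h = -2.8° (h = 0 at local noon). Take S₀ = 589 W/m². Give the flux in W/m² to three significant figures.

539 W/m²

cos θ_z = sin φ sin δ + cos φ cos δ cos h = 0.103661 + 0.811032 = 0.914693.
Flux = S₀ · cos θ_z = 589 × 0.914693 = 538.8 W/m².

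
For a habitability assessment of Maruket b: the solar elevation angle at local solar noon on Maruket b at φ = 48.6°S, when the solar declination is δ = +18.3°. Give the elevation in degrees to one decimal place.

At local noon the hour angle is zero, so the zenith angle equals |φ − δ| = |-48.6° − (+18.300°)| = 66.900°.
Elevation = 90° − 66.900° = 23.1°.

23.1°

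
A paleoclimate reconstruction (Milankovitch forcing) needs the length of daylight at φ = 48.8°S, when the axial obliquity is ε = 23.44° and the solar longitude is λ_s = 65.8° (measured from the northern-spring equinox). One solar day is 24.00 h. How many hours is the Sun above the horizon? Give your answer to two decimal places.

8.48 h

Solar declination: sin δ = sin ε · sin λ_s = sin 23.44° × sin 65.8° = 0.36283, so δ = +21.274°.
cos H₀ = −tan φ · tan δ = −tan(-48.8°) × tan(+21.274°) = 0.4448, so H₀ = 1.1099 rad = 63.59°.
Daylight = 2H₀/(2π) × 24.00 h = (1.1099/π) × 24.00 = 8.48 h.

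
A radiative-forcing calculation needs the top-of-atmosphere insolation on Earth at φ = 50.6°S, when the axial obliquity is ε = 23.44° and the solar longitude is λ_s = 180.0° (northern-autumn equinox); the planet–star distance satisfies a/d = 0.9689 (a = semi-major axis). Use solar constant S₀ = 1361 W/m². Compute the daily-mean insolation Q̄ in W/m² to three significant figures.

Q̄ ≈ 258 W/m²

Solar declination: sin δ = sin ε · sin λ_s = sin 23.44° × sin 180.0° = 0.00000, so δ = +0.000°.
cos H₀ = −tan(-50.6°) tan(+0.000°) = 0.0000, H₀ = 1.5708 rad.
Bracket: H₀ sin φ sin δ + cos φ cos δ sin H₀ = 1.5708×-0.77273×0.00000 + 0.63473×1.00000×1.00000 = -0.000000 + 0.634730 = 0.634730.
Inverse-square distance factor (a/d)² = 0.9689² = 0.938767.
Q̄ = (S₀/π) × 0.938767 × [bracket] = (1361/π) × 0.938767 × 0.634730 = 258.1 W/m².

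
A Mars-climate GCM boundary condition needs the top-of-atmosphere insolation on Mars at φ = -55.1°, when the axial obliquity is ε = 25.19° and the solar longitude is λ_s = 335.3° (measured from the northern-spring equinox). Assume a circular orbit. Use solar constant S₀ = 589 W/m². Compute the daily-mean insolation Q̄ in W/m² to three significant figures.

Q̄ ≈ 152 W/m²

Solar declination: sin δ = sin ε · sin λ_s = sin 25.19° × sin 335.3° = -0.17785, so δ = -10.245°.
cos H₀ = −tan(-55.1°) tan(-10.245°) = -0.2591, H₀ = 1.8329 rad.
Bracket: H₀ sin φ sin δ + cos φ cos δ sin H₀ = 1.8329×-0.82015×-0.17785 + 0.57215×0.98406×0.96586 = 0.267354 + 0.543808 = 0.811162.
Q̄ = (S₀/π) × [bracket] = (589/π) × 0.811162 = 152.1 W/m².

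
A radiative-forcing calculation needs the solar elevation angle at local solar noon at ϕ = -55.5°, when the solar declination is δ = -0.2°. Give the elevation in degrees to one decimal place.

At local noon the hour angle is zero, so the zenith angle equals |ϕ − δ| = |-55.5° − (-0.200°)| = 55.300°.
Elevation = 90° − 55.300° = 34.7°.

34.7°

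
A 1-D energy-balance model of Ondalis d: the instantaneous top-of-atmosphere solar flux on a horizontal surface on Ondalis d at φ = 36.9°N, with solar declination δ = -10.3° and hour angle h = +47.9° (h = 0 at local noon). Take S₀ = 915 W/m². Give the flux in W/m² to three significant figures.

384 W/m²

cos θ_z = sin φ sin δ + cos φ cos δ cos h = -0.107356 + 0.527490 = 0.420134.
Flux = S₀ · cos θ_z = 915 × 0.420134 = 384.4 W/m².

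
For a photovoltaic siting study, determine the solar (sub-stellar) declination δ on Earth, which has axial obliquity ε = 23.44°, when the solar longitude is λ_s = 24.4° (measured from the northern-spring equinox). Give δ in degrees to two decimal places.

δ = +9.46°

sin δ = sin ε · sin λ_s = sin 23.44° × sin 24.4° = 0.164328.
δ = arcsin(0.164328) = +9.46°.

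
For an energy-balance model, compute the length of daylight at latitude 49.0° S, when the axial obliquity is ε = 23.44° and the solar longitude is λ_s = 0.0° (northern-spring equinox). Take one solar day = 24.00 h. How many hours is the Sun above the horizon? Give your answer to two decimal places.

Solar declination: sin δ = sin ε · sin λ_s = sin 23.44° × sin 0.0° = 0.00000, so δ = +0.000°.
cos H₀ = −tan φ · tan δ = −tan(-49.0°) × tan(+0.000°) = 0.0000, so H₀ = 1.5708 rad = 90.00°.
Daylight = 2H₀/(2π) × 24.00 h = (1.5708/π) × 24.00 = 12.00 h.

12.00 h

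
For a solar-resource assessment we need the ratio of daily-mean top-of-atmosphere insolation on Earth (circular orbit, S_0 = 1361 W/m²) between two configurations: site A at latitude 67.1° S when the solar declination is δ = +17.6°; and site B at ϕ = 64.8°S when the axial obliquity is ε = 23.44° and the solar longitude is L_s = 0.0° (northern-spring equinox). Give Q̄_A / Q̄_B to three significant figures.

— Configuration A (ϕ=-67.1°):
cos h₀ = −tan(-67.1°) tan(+17.600°) = 0.7510, h₀ = 0.7213 rad.
Bracket: h₀ sin ϕ sin δ + cos ϕ cos δ sin h₀ = 0.7213×-0.92119×0.30237 + 0.38912×0.95319×0.66035 = -0.200911 + 0.244927 = 0.044016.
Q̄ = (S_0/π) × [bracket] = (1361/π) × 0.044016 = 19.069 W/m².
— Configuration B (ϕ=-64.8°):
Solar declination: sin δ = sin ε · sin L_s = sin 23.44° × sin 0.0° = 0.00000, so δ = +0.000°.
cos h₀ = −tan(-64.8°) tan(+0.000°) = 0.0000, h₀ = 1.5708 rad.
Bracket: h₀ sin ϕ sin δ + cos ϕ cos δ sin h₀ = 1.5708×-0.90483×0.00000 + 0.42578×1.00000×1.00000 = -0.000000 + 0.425780 = 0.425780.
Q̄ = (S_0/π) × [bracket] = (1361/π) × 0.425780 = 184.46 W/m².
Ratio Q̄_A / Q̄_B = 19.069 / 184.46 = 0.1034.

Q̄_A / Q̄_B ≈ 0.103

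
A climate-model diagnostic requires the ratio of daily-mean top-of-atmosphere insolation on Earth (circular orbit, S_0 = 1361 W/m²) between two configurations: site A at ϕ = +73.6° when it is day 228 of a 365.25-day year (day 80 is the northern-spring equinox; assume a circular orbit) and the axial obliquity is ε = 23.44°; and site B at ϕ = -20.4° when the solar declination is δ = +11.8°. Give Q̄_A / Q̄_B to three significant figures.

Q̄_A / Q̄_B ≈ 0.866

— Configuration A (ϕ=+73.6°):
Solar longitude: L_s = 360° × (228 − 80)/365.25 = 145.873°.
sin δ = sin 23.44° × sin 145.873° = 0.22317, so δ = +12.895°.
cos h₀ = −tan(+73.6°) tan(+12.895°) = -0.7779, h₀ = 2.4621 rad.
Bracket: h₀ sin ϕ sin δ + cos ϕ cos δ sin h₀ = 2.4621×0.95931×0.22317 + 0.28234×0.97478×0.62839 = 0.527109 + 0.172945 = 0.700054.
Q̄ = (S_0/π) × [bracket] = (1361/π) × 0.700054 = 303.28 W/m².
— Configuration B (ϕ=-20.4°):
cos h₀ = −tan(-20.4°) tan(+11.800°) = 0.0777, h₀ = 1.4930 rad.
Bracket: h₀ sin ϕ sin δ + cos ϕ cos δ sin h₀ = 1.4930×-0.34857×0.20450 + 0.93728×0.97887×0.99698 = -0.106425 + 0.914704 = 0.808279.
Q̄ = (S_0/π) × [bracket] = (1361/π) × 0.808279 = 350.16 W/m².
Ratio Q̄_A / Q̄_B = 303.28 / 350.16 = 0.8661.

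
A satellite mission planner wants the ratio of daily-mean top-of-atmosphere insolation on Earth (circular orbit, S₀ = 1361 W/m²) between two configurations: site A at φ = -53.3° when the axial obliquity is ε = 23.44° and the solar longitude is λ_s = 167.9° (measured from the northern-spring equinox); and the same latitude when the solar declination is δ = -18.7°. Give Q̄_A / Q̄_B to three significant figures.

Q̄_A / Q̄_B ≈ 0.480

— Configuration A (φ=-53.3°):
Solar declination: sin δ = sin ε · sin λ_s = sin 23.44° × sin 167.9° = 0.08338, so δ = +4.783°.
cos H₀ = −tan(-53.3°) tan(+4.783°) = 0.1123, H₀ = 1.4583 rad.
Bracket: H₀ sin φ sin δ + cos φ cos δ sin H₀ = 1.4583×-0.80178×0.08338 + 0.59763×0.99652×0.99368 = -0.097491 + 0.591786 = 0.494295.
Q̄ = (S₀/π) × [bracket] = (1361/π) × 0.494295 = 214.14 W/m².
— Configuration B (φ=-53.3°):
cos H₀ = −tan(-53.3°) tan(-18.700°) = -0.4541, H₀ = 2.0422 rad.
Bracket: H₀ sin φ sin δ + cos φ cos δ sin H₀ = 2.0422×-0.80178×-0.32061 + 0.59763×0.94721×0.89095 = 0.524965 + 0.504350 = 1.029315.
Q̄ = (S₀/π) × [bracket] = (1361/π) × 1.029315 = 445.92 W/m².
Ratio Q̄_A / Q̄_B = 214.14 / 445.92 = 0.4802.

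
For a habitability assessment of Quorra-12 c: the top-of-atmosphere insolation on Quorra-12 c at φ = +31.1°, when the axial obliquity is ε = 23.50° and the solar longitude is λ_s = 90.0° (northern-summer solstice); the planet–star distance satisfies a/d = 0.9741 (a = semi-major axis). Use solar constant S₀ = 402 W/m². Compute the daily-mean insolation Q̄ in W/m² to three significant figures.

Solar declination: sin δ = sin ε · sin λ_s = sin 23.50° × sin 90.0° = 0.39875, so δ = +23.500°.
cos H₀ = −tan(+31.1°) tan(+23.500°) = -0.2623, H₀ = 1.8362 rad.
Bracket: H₀ sin φ sin δ + cos φ cos δ sin H₀ = 1.8362×0.51653×0.39875 + 0.85627×0.91706×0.96499 = 0.378195 + 0.757759 = 1.135954.
Inverse-square distance factor (a/d)² = 0.9741² = 0.948871.
Q̄ = (S₀/π) × 0.948871 × [bracket] = (402/π) × 0.948871 × 1.135954 = 137.9 W/m².

Q̄ ≈ 138 W/m²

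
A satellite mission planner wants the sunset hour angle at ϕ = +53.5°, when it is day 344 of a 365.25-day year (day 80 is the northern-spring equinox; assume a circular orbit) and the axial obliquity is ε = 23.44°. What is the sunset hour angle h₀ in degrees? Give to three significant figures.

h₀ = 54.8°

Solar longitude: L_s = 360° × (344 − 80)/365.25 = 260.205°.
sin δ = sin 23.44° × sin 260.205° = -0.39199, so δ = -23.078°.
cos h₀ = −tan ϕ · tan δ = −tan(+53.5°) × tan(-23.078°) = 0.5758, so h₀ = 0.9572 rad = 54.84°.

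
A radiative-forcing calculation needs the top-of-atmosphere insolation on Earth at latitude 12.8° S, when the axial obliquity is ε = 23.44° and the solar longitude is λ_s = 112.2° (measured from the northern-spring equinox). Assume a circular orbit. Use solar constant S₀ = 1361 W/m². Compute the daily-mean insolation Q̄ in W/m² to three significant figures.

Solar declination: sin δ = sin ε · sin λ_s = sin 23.44° × sin 112.2° = 0.36830, so δ = +21.611°.
cos H₀ = −tan(-12.8°) tan(+21.611°) = 0.0900, H₀ = 1.4807 rad.
Bracket: H₀ sin φ sin δ + cos φ cos δ sin H₀ = 1.4807×-0.22155×0.36830 + 0.97515×0.92971×0.99594 = -0.120820 + 0.902926 = 0.782106.
Q̄ = (S₀/π) × [bracket] = (1361/π) × 0.782106 = 338.8 W/m².

Q̄ ≈ 339 W/m²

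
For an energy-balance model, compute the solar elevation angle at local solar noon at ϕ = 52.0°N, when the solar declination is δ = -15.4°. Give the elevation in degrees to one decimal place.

22.6°

At local noon the hour angle is zero, so the zenith angle equals |ϕ − δ| = |+52.0° − (-15.400°)| = 67.400°.
Elevation = 90° − 67.400° = 22.6°.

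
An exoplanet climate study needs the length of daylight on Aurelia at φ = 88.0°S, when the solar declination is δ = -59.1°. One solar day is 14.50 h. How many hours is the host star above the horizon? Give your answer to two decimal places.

14.50 h

Sunrise equation: cos H₀ = −tan φ · tan δ = -47.8477 ≤ −1, so the host star never sets (polar day) and H₀ = π.
Daylight = 2H₀/(2π) × 14.50 h = (3.1416/π) × 14.50 = 14.50 h.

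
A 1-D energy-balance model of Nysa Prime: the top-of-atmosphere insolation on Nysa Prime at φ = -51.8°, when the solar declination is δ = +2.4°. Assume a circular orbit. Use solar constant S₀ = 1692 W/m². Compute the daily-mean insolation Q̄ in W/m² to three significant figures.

cos H₀ = −tan(-51.8°) tan(+2.400°) = 0.0533, H₀ = 1.5175 rad.
Bracket: H₀ sin φ sin δ + cos φ cos δ sin H₀ = 1.5175×-0.78586×0.04188 + 0.61841×0.99912×0.99858 = -0.049944 + 0.616988 = 0.567044.
Q̄ = (S₀/π) × [bracket] = (1692/π) × 0.567044 = 305.4 W/m².

Q̄ ≈ 305 W/m²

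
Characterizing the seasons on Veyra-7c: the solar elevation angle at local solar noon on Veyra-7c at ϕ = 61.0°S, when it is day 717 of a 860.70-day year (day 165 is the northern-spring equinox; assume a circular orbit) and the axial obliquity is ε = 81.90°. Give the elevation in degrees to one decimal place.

Solar longitude: L_s = 360° × (717 − 165)/860.70 = 230.882°.
sin δ = sin 81.90° × sin 230.882° = -0.76811, so δ = -50.184°.
At local noon the hour angle is zero, so the zenith angle equals |ϕ − δ| = |-61.0° − (-50.184°)| = 10.816°.
Elevation = 90° − 10.816° = 79.2°.

79.2°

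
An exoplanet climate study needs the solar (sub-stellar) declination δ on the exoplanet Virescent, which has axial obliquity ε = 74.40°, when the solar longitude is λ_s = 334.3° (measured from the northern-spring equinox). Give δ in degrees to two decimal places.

sin δ = sin ε · sin λ_s = sin 74.40° × sin 334.3° = -0.417684.
δ = arcsin(-0.417684) = -24.69°.

δ = -24.69°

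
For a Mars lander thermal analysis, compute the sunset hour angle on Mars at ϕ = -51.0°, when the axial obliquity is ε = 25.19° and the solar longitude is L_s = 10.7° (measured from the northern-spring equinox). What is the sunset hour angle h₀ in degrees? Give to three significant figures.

Solar declination: sin δ = sin ε · sin L_s = sin 25.19° × sin 10.7° = 0.07902, so δ = +4.532°.
cos h₀ = −tan ϕ · tan δ = −tan(-51.0°) × tan(+4.532°) = 0.0979, so h₀ = 1.4727 rad = 84.38°.

h₀ = 84.4°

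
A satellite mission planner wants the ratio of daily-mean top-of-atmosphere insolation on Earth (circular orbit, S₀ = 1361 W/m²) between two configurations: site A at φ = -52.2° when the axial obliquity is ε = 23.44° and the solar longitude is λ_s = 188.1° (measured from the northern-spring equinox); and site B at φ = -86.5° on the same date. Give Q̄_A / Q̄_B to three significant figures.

— Configuration A (φ=-52.2°):
Solar declination: sin δ = sin ε · sin λ_s = sin 23.44° × sin 188.1° = -0.05605, so δ = -3.213°.
cos H₀ = −tan(-52.2°) tan(-3.213°) = -0.0724, H₀ = 1.6432 rad.
Bracket: H₀ sin φ sin δ + cos φ cos δ sin H₀ = 1.6432×-0.79016×-0.05605 + 0.61291×0.99843×0.99738 = 0.072775 + 0.610344 = 0.683119.
Q̄ = (S₀/π) × [bracket] = (1361/π) × 0.683119 = 295.94 W/m².
— Configuration B (φ=-86.5°):
cos H₀ = −tan(-86.5°) tan(-3.213°) = -0.9178, H₀ = 2.7334 rad.
Bracket: H₀ sin φ sin δ + cos φ cos δ sin H₀ = 2.7334×-0.99813×-0.05605 + 0.06105×0.99843×0.39696 = 0.152921 + 0.024196 = 0.177117.
Q̄ = (S₀/π) × [bracket] = (1361/π) × 0.177117 = 76.731 W/m².
Ratio Q̄_A / Q̄_B = 295.94 / 76.731 = 3.857.

Q̄_A / Q̄_B ≈ 3.86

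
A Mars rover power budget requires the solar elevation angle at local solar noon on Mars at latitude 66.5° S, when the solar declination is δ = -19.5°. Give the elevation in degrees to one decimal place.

At local noon the hour angle is zero, so the zenith angle equals |φ − δ| = |-66.5° − (-19.500°)| = 47.000°.
Elevation = 90° − 47.000° = 43.0°.

43.0°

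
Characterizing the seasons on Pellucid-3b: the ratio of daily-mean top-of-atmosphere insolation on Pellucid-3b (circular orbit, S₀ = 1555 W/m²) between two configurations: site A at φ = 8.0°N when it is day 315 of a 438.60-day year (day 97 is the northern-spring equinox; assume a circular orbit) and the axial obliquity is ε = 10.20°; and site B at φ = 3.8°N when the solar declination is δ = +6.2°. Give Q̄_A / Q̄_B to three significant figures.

Q̄_A / Q̄_B ≈ 0.988

— Configuration A (φ=+8.0°):
Solar longitude: λ_s = 360° × (315 − 97)/438.60 = 178.933°.
sin δ = sin 10.20° × sin 178.933° = 0.00330, so δ = +0.189°.
cos H₀ = −tan(+8.0°) tan(+0.189°) = -0.0005, H₀ = 1.5713 rad.
Bracket: H₀ sin φ sin δ + cos φ cos δ sin H₀ = 1.5713×0.13917×0.00330 + 0.99027×0.99999×1.00000 = 0.000722 + 0.990260 = 0.990982.
Q̄ = (S₀/π) × [bracket] = (1555/π) × 0.990982 = 490.51 W/m².
— Configuration B (φ=+3.8°):
cos H₀ = −tan(+3.8°) tan(+6.200°) = -0.0072, H₀ = 1.5780 rad.
Bracket: H₀ sin φ sin δ + cos φ cos δ sin H₀ = 1.5780×0.06627×0.10800 + 0.99780×0.99415×0.99997 = 0.011294 + 0.991933 = 1.003227.
Q̄ = (S₀/π) × [bracket] = (1555/π) × 1.003227 = 496.57 W/m².
Ratio Q̄_A / Q̄_B = 490.51 / 496.57 = 0.9878.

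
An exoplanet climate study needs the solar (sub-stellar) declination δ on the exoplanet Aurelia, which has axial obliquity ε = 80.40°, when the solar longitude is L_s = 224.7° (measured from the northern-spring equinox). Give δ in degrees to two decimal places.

δ = -43.91°

sin δ = sin ε · sin L_s = sin 80.40° × sin 224.7° = -0.693544.
δ = arcsin(-0.693544) = -43.91°.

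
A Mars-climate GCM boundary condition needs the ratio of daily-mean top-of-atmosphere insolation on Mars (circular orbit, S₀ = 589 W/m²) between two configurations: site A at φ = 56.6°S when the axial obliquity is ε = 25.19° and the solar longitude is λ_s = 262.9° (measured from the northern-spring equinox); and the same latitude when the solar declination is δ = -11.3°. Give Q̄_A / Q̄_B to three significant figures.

— Configuration A (φ=-56.6°):
Solar declination: sin δ = sin ε · sin λ_s = sin 25.19° × sin 262.9° = -0.42236, so δ = -24.984°.
cos H₀ = −tan(-56.6°) tan(-24.984°) = -0.7067, H₀ = 2.3556 rad.
Bracket: H₀ sin φ sin δ + cos φ cos δ sin H₀ = 2.3556×-0.83485×-0.42236 + 0.55048×0.90643×0.70755 = 0.830602 + 0.353047 = 1.183649.
Q̄ = (S₀/π) × [bracket] = (589/π) × 1.183649 = 221.92 W/m².
— Configuration B (φ=-56.6°):
cos H₀ = −tan(-56.6°) tan(-11.300°) = -0.3030, H₀ = 1.8787 rad.
Bracket: H₀ sin φ sin δ + cos φ cos δ sin H₀ = 1.8787×-0.83485×-0.19595 + 0.55048×0.98061×0.95298 = 0.307334 + 0.514425 = 0.821759.
Q̄ = (S₀/π) × [bracket] = (589/π) × 0.821759 = 154.07 W/m².
Ratio Q̄_A / Q̄_B = 221.92 / 154.07 = 1.440.

Q̄_A / Q̄_B ≈ 1.44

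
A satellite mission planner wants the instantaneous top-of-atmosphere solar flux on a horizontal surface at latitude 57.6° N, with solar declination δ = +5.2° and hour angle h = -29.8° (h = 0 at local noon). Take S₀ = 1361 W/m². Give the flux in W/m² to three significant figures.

734 W/m²

cos θ_z = sin φ sin δ + cos φ cos δ cos h = 0.076524 + 0.463058 = 0.539582.
Flux = S₀ · cos θ_z = 1361 × 0.539582 = 734.4 W/m².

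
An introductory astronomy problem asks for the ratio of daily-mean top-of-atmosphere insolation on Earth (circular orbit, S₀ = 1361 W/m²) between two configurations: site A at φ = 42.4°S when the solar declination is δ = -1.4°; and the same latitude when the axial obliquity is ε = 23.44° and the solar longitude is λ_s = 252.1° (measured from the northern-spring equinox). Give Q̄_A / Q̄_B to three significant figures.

Q̄_A / Q̄_B ≈ 0.675

— Configuration A (φ=-42.4°):
cos H₀ = −tan(-42.4°) tan(-1.400°) = -0.0223, H₀ = 1.5931 rad.
Bracket: H₀ sin φ sin δ + cos φ cos δ sin H₀ = 1.5931×-0.67430×-0.02443 + 0.73846×0.99970×0.99975 = 0.026243 + 0.738054 = 0.764297.
Q̄ = (S₀/π) × [bracket] = (1361/π) × 0.764297 = 331.11 W/m².
— Configuration B (φ=-42.4°):
Solar declination: sin δ = sin ε · sin λ_s = sin 23.44° × sin 252.1° = -0.37853, so δ = -22.243°.
cos H₀ = −tan(-42.4°) tan(-22.243°) = -0.3734, H₀ = 1.9535 rad.
Bracket: H₀ sin φ sin δ + cos φ cos δ sin H₀ = 1.9535×-0.67430×-0.37853 + 0.73846×0.92559×0.92766 = 0.498617 + 0.634066 = 1.132683.
Q̄ = (S₀/π) × [bracket] = (1361/π) × 1.132683 = 490.70 W/m².
Ratio Q̄_A / Q̄_B = 331.11 / 490.70 = 0.6748.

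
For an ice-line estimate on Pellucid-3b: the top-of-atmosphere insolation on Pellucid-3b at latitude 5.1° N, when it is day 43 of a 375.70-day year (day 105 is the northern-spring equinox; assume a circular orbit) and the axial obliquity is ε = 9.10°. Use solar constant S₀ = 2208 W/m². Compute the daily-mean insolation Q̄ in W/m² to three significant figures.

Q̄ ≈ 680 W/m²

Solar longitude: λ_s = 360° × (43 − 105)/375.70 = -59.409°, i.e. -59.409° + 360° = 300.591°.
sin δ = sin 9.10° × sin 300.591° = -0.13615, so δ = -7.825°.
cos H₀ = −tan(+5.1°) tan(-7.825°) = 0.0123, H₀ = 1.5585 rad.
Bracket: H₀ sin φ sin δ + cos φ cos δ sin H₀ = 1.5585×0.08889×-0.13615 + 0.99604×0.99069×0.99992 = -0.018862 + 0.986688 = 0.967826.
Q̄ = (S₀/π) × [bracket] = (2208/π) × 0.967826 = 680.2 W/m².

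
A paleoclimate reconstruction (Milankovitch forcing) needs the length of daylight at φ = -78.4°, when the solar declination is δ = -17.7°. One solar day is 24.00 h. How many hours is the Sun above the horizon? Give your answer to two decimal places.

24.00 h

Sunrise equation: cos H₀ = −tan φ · tan δ = -1.5547 ≤ −1, so the Sun never sets (polar day) and H₀ = π.
Daylight = 2H₀/(2π) × 24.00 h = (3.1416/π) × 24.00 = 24.00 h.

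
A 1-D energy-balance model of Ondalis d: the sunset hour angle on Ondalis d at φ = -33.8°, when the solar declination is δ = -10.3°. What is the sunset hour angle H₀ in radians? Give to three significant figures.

H₀ = 1.69 rad

cos H₀ = −tan φ · tan δ = −tan(-33.8°) × tan(-10.300°) = -0.1217, so H₀ = 1.6928 rad = 96.99°.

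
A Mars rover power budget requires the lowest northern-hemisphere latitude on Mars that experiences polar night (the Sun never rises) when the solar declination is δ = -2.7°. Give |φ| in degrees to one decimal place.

|φ| = 87.3°

Polar night requires cos H₀ = −tan φ tan δ ≥ 1, i.e. tan φ tan δ ≤ −1.
The boundary is |tan φ| · |tan δ| = 1, so |φ| = 90° − |δ| = 90° − 2.7° = 87.3° in the northern hemisphere.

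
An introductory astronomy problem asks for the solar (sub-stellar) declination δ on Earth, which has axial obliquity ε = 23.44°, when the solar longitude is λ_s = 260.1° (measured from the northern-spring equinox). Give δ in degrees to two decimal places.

δ = -23.07°

sin δ = sin ε · sin λ_s = sin 23.44° × sin 260.1° = -0.391865.
δ = arcsin(-0.391865) = -23.07°.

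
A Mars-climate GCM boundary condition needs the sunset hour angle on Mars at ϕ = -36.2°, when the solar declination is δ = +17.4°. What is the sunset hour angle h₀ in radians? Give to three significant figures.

h₀ = 1.34 rad

cos h₀ = −tan ϕ · tan δ = −tan(-36.2°) × tan(+17.400°) = 0.2294, so h₀ = 1.3394 rad = 76.74°.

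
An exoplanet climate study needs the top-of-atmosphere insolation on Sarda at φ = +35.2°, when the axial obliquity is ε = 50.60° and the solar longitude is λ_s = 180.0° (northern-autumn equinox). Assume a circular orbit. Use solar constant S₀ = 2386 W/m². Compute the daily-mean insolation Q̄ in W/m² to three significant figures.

Q̄ ≈ 621 W/m²

Solar declination: sin δ = sin ε · sin λ_s = sin 50.60° × sin 180.0° = 0.00000, so δ = +0.000°.
cos H₀ = −tan(+35.2°) tan(+0.000°) = -0.0000, H₀ = 1.5708 rad.
Bracket: H₀ sin φ sin δ + cos φ cos δ sin H₀ = 1.5708×0.57643×0.00000 + 0.81714×1.00000×1.00000 = 0.000000 + 0.817140 = 0.817140.
Q̄ = (S₀/π) × [bracket] = (2386/π) × 0.817140 = 620.6 W/m².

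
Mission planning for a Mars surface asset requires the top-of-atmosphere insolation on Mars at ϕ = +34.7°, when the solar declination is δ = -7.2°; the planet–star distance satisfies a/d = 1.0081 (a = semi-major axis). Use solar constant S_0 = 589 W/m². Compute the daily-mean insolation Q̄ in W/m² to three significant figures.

cos h₀ = −tan(+34.7°) tan(-7.200°) = 0.0875, h₀ = 1.4832 rad.
Bracket: h₀ sin ϕ sin δ + cos ϕ cos δ sin h₀ = 1.4832×0.56928×-0.12533 + 0.82214×0.99211×0.99617 = -0.105823 + 0.812529 = 0.706706.
Inverse-square distance factor (a/d)² = 1.0081² = 1.016266.
Q̄ = (S_0/π) × 1.016266 × [bracket] = (589/π) × 1.016266 × 0.706706 = 134.7 W/m².

Q̄ ≈ 135 W/m²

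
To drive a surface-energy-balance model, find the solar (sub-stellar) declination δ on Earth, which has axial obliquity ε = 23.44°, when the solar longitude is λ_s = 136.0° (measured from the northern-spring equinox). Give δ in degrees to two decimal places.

δ = +16.04°

sin δ = sin ε · sin λ_s = sin 23.44° × sin 136.0° = 0.276327.
δ = arcsin(0.276327) = +16.04°.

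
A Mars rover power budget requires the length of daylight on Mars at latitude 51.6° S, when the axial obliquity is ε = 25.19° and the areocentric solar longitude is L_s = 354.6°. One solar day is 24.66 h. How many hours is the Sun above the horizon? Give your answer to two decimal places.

12.73 h

sin δ = sin 25.19° × sin 354.6° = -0.04005, so δ = -2.296°.
cos h₀ = −tan ϕ · tan δ = −tan(-51.6°) × tan(-2.296°) = -0.0506, so h₀ = 1.6214 rad = 92.90°.
Daylight = 2h₀/(2π) × 24.66 h = (1.6214/π) × 24.66 = 12.73 h.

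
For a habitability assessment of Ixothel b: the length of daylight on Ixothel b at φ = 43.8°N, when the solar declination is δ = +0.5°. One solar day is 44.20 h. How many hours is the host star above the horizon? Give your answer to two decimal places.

cos H₀ = −tan φ · tan δ = −tan(+43.8°) × tan(+0.500°) = -0.0084, so H₀ = 1.5792 rad = 90.48°.
Daylight = 2H₀/(2π) × 44.20 h = (1.5792/π) × 44.20 = 22.22 h.

22.22 h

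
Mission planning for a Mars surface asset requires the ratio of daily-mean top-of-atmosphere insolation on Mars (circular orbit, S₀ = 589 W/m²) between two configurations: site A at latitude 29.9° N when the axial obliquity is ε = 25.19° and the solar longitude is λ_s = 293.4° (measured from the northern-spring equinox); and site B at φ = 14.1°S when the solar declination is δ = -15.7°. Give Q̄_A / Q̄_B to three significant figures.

— Configuration A (φ=+29.9°):
Solar declination: sin δ = sin ε · sin λ_s = sin 25.19° × sin 293.4° = -0.39062, so δ = -22.993°.
cos H₀ = −tan(+29.9°) tan(-22.993°) = 0.2440, H₀ = 1.3243 rad.
Bracket: H₀ sin φ sin δ + cos φ cos δ sin H₀ = 1.3243×0.49849×-0.39062 + 0.86690×0.92055×0.96978 = -0.257868 + 0.773908 = 0.516040.
Q̄ = (S₀/π) × [bracket] = (589/π) × 0.516040 = 96.750 W/m².
— Configuration B (φ=-14.1°):
cos H₀ = −tan(-14.1°) tan(-15.700°) = -0.0706, H₀ = 1.6415 rad.
Bracket: H₀ sin φ sin δ + cos φ cos δ sin H₀ = 1.6415×-0.24362×-0.27060 + 0.96987×0.96269×0.99750 = 0.108214 + 0.931350 = 1.039564.
Q̄ = (S₀/π) × [bracket] = (589/π) × 1.039564 = 194.90 W/m².
Ratio Q̄_A / Q̄_B = 96.750 / 194.90 = 0.4964.

Q̄_A / Q̄_B ≈ 0.496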